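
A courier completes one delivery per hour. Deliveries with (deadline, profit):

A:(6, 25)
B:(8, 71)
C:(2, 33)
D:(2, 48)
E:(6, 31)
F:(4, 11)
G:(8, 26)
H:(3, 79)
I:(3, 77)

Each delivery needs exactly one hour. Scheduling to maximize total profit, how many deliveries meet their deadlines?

By profit: H(d3,79), I(d3,77), B(d8,71), D(d2,48), C(d2,33), E(d6,31), G(d8,26), A(d6,25), F(d4,11)
H→slot 3; I→slot 2; B→slot 8; D→slot 1; C skipped; E→slot 6; G→slot 7; A→slot 5; F→slot 4.
8 of 9 scheduled.

8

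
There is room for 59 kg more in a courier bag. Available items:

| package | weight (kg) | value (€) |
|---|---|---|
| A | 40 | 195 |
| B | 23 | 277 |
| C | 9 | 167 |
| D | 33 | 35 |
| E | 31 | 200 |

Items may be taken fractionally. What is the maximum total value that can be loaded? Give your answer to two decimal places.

618.19

Ratios (sorted): C 18.56, B 12.04, E 6.45, A 4.88, D 1.06
take C (9 @ 167); take B (23 @ 277); take 27/31 of E → 174.19. Capacity used 59/59.
Total value = 618.19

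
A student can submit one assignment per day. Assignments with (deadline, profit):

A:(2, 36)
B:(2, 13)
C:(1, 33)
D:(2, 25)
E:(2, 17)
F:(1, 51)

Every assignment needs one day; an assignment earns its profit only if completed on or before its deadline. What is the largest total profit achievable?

Sort by profit descending; place each in the latest free slot ≤ its deadline.
Profit order: F=51 A=36 C=33 D=25 E=17 B=13
Assign: F→slot 1, A→slot 2, C skipped, D skipped, E skipped, B skipped.
Slots: [1:F] [2:A]
Profit = 51 + 36 = 87

87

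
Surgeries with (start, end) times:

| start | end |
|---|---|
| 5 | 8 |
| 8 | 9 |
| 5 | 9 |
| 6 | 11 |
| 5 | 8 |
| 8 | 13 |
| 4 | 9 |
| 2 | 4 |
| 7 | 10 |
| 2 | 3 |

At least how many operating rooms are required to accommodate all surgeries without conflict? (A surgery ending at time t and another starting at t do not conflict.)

6

Count concurrent intervals with a sweep; the peak is the room count.
starts: [2, 2, 4, 5, 5, 5, 6, 7, 8, 8]
ends:   [3, 4, 8, 8, 9, 9, 9, 10, 11, 13]
s2→1 s2→2 e3→1 e4→0 s4→1 s5→2 s5→3 s5→4 s6→5 s7→6  — peak 6.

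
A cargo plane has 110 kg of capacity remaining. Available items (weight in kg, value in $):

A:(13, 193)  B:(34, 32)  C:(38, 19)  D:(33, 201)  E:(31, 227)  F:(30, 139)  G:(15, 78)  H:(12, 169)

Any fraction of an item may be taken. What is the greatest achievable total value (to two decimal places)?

Sort by value per unit weight and fill in that order.
Ratios (sorted): A 14.85, H 14.08, E 7.32, D 6.09, G 5.20, F 4.63, B 0.94, C 0.50
take A (13 @ 193); take H (12 @ 169); take E (31 @ 227); take D (33 @ 201); take G (15 @ 78); take 6/30 of F → 27.80. Capacity used 110/110.
Total value = 895.80

895.80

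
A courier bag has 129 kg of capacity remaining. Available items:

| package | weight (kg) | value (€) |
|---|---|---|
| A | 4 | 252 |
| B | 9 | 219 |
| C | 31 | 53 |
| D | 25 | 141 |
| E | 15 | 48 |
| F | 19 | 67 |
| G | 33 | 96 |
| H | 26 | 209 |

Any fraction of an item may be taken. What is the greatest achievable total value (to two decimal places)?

1026.18

Sort by value per unit weight and fill in that order.
Order: A (252/4=63.00) > B (219/9=24.33) > H (209/26=8.04) > D (141/25=5.64) > F (67/19=3.53) > E (48/15=3.20) > G (96/33=2.91) > C (53/31=1.71)
Fill: take A (4 @ 252) → take B (9 @ 219) → take H (26 @ 209) → take D (25 @ 141) → take F (19 @ 67) → take E (15 @ 48) → take 31/33 of G → 90.18; 129/129 used.
Total value = 1026.18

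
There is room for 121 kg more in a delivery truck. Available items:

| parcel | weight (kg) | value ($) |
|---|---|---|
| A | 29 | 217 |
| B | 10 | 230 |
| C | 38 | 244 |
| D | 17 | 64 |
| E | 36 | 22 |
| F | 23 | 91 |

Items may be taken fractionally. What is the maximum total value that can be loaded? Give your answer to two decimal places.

Greedy by value/weight ratio, highest first.
Order: B (230/10=23.00) > A (217/29=7.48) > C (244/38=6.42) > F (91/23=3.96) > D (64/17=3.76) > E (22/36=0.61)
Fill: take B (10 @ 230) → take A (29 @ 217) → take C (38 @ 244) → take F (23 @ 91) → take D (17 @ 64) → take 4/36 of E → 2.44; 121/121 used.
Total value = 848.44

848.44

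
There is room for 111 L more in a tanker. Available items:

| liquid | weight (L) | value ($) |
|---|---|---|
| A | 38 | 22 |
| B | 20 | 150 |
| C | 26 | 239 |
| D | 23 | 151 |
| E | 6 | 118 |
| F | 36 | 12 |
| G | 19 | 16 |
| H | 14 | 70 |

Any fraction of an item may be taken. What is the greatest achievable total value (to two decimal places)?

745.74

Greedy by value/weight ratio, highest first.
Ratios (sorted): E 19.67, C 9.19, B 7.50, D 6.57, H 5.00, G 0.84, A 0.58, F 0.33
take E (6 @ 118); take C (26 @ 239); take B (20 @ 150); take D (23 @ 151); take H (14 @ 70); take G (19 @ 16); take 3/38 of A → 1.74. Capacity used 111/111.
Total value = 745.74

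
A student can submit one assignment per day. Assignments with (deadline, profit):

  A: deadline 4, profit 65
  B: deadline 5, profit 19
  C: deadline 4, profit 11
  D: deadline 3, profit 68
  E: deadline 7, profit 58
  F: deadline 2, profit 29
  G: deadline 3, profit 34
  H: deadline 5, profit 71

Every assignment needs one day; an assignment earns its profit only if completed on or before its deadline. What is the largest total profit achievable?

325

Take jobs in profit order; each goes to the latest open slot no later than its deadline.
Profit order: H=71 D=68 A=65 E=58 G=34 F=29 B=19 C=11
Assign: H→slot 5, D→slot 3, A→slot 4, E→slot 7, G→slot 2, F→slot 1, B skipped, C skipped.
Slots: [1:F] [2:G] [3:D] [4:A] [5:H] [7:E]
Profit = 29 + 34 + 68 + 65 + 71 + 58 = 325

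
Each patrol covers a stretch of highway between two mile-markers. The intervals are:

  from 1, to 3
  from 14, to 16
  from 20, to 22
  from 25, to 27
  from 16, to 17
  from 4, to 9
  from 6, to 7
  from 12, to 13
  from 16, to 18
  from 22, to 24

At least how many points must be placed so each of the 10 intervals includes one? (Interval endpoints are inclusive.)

Sort by right endpoint; whenever an interval is uncovered, place a point at its right end.
By right end: [1,3]  [6,7]  [4,9]  [12,13]  [14,16]  [16,17]  [16,18]  [20,22]  [22,24]  [25,27]
[1,3] uncovered → point at 3; [6,7] uncovered → point at 7; [12,13] uncovered → point at 13; [14,16] uncovered → point at 16; [20,22] uncovered → point at 22; [25,27] uncovered → point at 27.
Points: 3, 7, 13, 16, 22, 27 (6 total).

6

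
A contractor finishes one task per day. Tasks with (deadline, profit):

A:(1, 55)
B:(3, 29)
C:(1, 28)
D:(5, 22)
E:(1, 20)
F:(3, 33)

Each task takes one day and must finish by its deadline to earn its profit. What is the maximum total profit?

139

Sort by profit descending; place each in the latest free slot ≤ its deadline.
Profit order: A=55 F=33 B=29 C=28 D=22 E=20
Assign: A→slot 1, F→slot 3, B→slot 2, C skipped, D→slot 5, E skipped.
Slots: [1:A] [2:B] [3:F] [5:D]
Profit = 55 + 29 + 33 + 22 = 139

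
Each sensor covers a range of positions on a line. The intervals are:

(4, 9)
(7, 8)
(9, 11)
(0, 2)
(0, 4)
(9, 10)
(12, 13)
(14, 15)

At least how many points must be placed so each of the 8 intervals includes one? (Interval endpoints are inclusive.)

Process intervals by earliest right end; each time one isn't hit yet, stab at its right endpoint.
By right end: [0,2]  [0,4]  [7,8]  [4,9]  [9,10]  [9,11]  [12,13]  [14,15]
[0,2] uncovered → point at 2; [7,8] uncovered → point at 8; [9,10] uncovered → point at 10; [12,13] uncovered → point at 13; [14,15] uncovered → point at 15.
Points: 2, 8, 10, 13, 15 (5 total).

5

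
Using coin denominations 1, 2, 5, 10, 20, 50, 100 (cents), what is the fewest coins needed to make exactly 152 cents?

3

Use the largest denomination that fits, subtract, and repeat.
152 − 1×100→52 − 1×50→2 − 1×2→0
Total coins = 1 + 1 + 1 = 3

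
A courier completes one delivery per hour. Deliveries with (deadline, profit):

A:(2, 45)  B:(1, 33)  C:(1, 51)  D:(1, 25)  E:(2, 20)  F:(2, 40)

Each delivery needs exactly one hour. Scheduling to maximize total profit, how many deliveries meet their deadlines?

2

Take jobs in profit order; each goes to the latest open slot no later than its deadline.
By profit: C(d1,51), A(d2,45), F(d2,40), B(d1,33), D(d1,25), E(d2,20)
C→slot 1; A→slot 2; F skipped; B skipped; D skipped; E skipped.
2 of 6 scheduled.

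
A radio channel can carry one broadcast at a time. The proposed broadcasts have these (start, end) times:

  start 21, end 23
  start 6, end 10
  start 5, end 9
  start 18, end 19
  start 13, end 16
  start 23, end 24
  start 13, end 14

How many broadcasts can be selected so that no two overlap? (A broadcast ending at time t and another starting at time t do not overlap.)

Order by finish time; keep every interval that doesn't clash with the previous kept one.
By end time: (5,9), (6,10), (13,14), (13,16), (18,19), (21,23), (23,24).
Pick (5,9); next start ≥ 9 → (13,14); next start ≥ 14 → (18,19); next start ≥ 19 → (21,23); next start ≥ 23 → (23,24).
Selected 5 broadcasts.

5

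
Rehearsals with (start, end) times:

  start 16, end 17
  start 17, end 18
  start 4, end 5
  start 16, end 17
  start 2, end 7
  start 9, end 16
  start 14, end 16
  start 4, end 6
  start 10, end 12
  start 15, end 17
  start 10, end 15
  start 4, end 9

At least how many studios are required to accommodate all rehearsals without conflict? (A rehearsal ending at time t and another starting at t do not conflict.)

4

The answer is the maximum number of intervals overlapping at any instant.
Events (time:±→running): 2:+→1 4:+→2 4:+→3 4:+→4 … peak 4.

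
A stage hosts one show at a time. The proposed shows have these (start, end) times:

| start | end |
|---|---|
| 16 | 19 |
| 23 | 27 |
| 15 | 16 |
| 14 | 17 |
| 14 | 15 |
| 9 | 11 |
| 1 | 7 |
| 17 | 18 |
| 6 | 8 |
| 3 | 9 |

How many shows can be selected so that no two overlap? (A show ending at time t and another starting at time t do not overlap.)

6

Order by finish time; keep every interval that doesn't clash with the previous kept one.
By end time: (1,7), (6,8), (3,9), (9,11), (14,15), (15,16), (14,17), (17,18), (16,19), (23,27).
Pick (1,7); next start ≥ 7 → (9,11); next start ≥ 11 → (14,15); next start ≥ 15 → (15,16); next start ≥ 16 → (17,18); next start ≥ 18 → (23,27).
Selected 6 shows.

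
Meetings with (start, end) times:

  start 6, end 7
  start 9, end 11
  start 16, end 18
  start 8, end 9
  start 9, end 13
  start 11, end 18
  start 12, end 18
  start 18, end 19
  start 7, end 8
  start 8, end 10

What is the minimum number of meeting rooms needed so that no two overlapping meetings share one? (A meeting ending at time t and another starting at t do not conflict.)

Count concurrent intervals with a sweep; the peak is the room count.
Events (time:±→running): 6:+→1 7:-→0 7:+→1 8:-→0 8:+→1 8:+→2 9:-→1 9:+→2 9:+→3 … peak 3.

3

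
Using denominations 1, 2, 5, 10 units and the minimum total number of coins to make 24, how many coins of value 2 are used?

2

24 = 2×10 + 2×2
Count of 2: 2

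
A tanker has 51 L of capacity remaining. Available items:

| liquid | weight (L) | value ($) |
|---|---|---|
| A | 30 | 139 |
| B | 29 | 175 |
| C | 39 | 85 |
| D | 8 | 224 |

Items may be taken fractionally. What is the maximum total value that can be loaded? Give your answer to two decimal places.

Order: D (224/8=28.00) > B (175/29=6.03) > A (139/30=4.63) > C (85/39=2.18)
Fill: take D (8 @ 224) → take B (29 @ 175) → take 14/30 of A → 64.87; 51/51 used.
Total value = 463.87

463.87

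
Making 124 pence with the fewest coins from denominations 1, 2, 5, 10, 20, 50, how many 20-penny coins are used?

1

Use the largest denomination that fits, subtract, and repeat.
124 = 2×50 + 1×20 + 2×2
Count of 20: 1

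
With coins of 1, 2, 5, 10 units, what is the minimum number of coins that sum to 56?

7

Greedy: take as many of the largest coin as possible, then repeat with the remainder.
56 = 5×10 + 1×5 + 1×1
Total coins = 5 + 1 + 1 = 7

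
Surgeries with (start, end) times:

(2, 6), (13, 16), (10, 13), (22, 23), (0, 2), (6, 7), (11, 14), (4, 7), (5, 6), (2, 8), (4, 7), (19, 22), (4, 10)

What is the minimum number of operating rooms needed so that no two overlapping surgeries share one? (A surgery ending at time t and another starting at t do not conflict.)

Events (time:±→running): 0:+→1 2:-→0 2:+→1 2:+→2 4:+→3 4:+→4 4:+→5 5:+→6 … peak 6.

6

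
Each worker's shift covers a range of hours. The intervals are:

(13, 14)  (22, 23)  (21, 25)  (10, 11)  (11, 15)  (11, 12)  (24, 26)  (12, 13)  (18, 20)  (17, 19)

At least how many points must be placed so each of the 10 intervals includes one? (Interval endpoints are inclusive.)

5

Sort by right endpoint; whenever an interval is uncovered, place a point at its right end.
Sorted: [10,11] [11,12] [12,13] [13,14] [11,15] [17,19] [18,20] [22,23] [21,25] [24,26]
{[10,11],[11,12]} hit by 11; {[12,13],[13,14],[11,15]} hit by 13; {[17,19],[18,20]} hit by 19; {[22,23],[21,25]} hit by 23; {[24,26]} hit by 26.
Points: 11, 13, 19, 23, 26 (5 total).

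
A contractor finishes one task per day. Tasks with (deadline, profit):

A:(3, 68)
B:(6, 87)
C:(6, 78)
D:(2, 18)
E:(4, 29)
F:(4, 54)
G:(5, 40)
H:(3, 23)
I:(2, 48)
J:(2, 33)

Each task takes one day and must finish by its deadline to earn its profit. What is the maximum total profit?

375

By profit: B(d6,87), C(d6,78), A(d3,68), F(d4,54), I(d2,48), G(d5,40), J(d2,33), E(d4,29), H(d3,23), D(d2,18)
B→slot 6; C→slot 5; A→slot 3; F→slot 4; I→slot 2; G→slot 1; J skipped; E skipped; H skipped; D skipped.
Profit = 40 + 48 + 68 + 54 + 78 + 87 = 375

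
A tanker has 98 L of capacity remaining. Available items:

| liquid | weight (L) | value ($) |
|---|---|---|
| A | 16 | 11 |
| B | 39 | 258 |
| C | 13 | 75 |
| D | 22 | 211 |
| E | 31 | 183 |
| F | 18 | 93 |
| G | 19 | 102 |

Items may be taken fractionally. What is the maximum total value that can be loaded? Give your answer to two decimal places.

Order: D (211/22=9.59) > B (258/39=6.62) > E (183/31=5.90) > C (75/13=5.77) > G (102/19=5.37) > F (93/18=5.17) > A (11/16=0.69)
Fill: take D (22 @ 211) → take B (39 @ 258) → take E (31 @ 183) → take 6/13 of C → 34.62; 98/98 used.
Total value = 686.62

686.62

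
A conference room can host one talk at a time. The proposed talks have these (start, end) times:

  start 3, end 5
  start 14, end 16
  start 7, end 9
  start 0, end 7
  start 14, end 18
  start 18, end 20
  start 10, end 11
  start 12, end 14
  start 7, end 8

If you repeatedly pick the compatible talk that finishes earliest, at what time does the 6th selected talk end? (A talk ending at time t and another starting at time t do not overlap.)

By end time: (3,5), (0,7), (7,8), (7,9), (10,11), (12,14), (14,16), (14,18), (18,20).
Pick (3,5); next start ≥ 5 → (7,8); next start ≥ 8 → (10,11); next start ≥ 11 → (12,14); next start ≥ 14 → (14,16); next start ≥ 16 → (18,20).
Selected: (3,5) (7,8) (10,11) (12,14) (14,16) (18,20)

20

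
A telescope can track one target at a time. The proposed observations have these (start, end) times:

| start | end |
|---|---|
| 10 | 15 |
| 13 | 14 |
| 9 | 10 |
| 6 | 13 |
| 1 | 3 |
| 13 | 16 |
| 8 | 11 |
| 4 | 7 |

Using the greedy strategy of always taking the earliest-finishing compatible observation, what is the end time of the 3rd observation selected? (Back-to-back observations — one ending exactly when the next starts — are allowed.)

10

Sort by end time and greedily take each interval whose start is ≥ the last chosen end.
By end time: (1,3), (4,7), (9,10), (8,11), (6,13), (13,14), (10,15), (13,16).
Pick (1,3); next start ≥ 3 → (4,7); next start ≥ 7 → (9,10); next start ≥ 10 → (13,14).
Selected: (1,3) (4,7) (9,10) (13,14)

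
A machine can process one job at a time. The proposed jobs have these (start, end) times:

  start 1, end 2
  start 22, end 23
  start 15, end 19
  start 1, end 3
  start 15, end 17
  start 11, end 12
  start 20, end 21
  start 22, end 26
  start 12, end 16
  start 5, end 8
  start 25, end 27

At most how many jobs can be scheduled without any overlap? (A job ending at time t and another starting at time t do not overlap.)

Sorted by end: (1,2)  (1,3)  (5,8)  (11,12)  (12,16)  (15,17)  (15,19)  (20,21)  (22,23)  (22,26)  (25,27)
take (1,2); take (5,8); take (11,12); take (12,16); take (20,21); take (22,23); take (25,27).
Selected 7 jobs.

7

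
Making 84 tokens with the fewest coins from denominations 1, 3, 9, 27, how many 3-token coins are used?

1

Use the largest denomination that fits, subtract, and repeat.
84 − 3×27→3 − 1×3→0
Count of 3: 1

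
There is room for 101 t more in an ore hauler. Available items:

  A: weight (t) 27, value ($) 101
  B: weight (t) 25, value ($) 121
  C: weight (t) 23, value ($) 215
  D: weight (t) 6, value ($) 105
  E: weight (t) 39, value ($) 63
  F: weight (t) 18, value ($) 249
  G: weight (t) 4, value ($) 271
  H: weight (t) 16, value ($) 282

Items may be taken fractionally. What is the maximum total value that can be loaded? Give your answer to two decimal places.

Greedy by value/weight ratio, highest first.
Ratios (sorted): G 67.75, H 17.62, D 17.50, F 13.83, C 9.35, B 4.84, A 3.74, E 1.62
take G (4 @ 271); take H (16 @ 282); take D (6 @ 105); take F (18 @ 249); take C (23 @ 215); take B (25 @ 121); take 9/27 of A → 33.67. Capacity used 101/101.
Total value = 1276.67

1276.67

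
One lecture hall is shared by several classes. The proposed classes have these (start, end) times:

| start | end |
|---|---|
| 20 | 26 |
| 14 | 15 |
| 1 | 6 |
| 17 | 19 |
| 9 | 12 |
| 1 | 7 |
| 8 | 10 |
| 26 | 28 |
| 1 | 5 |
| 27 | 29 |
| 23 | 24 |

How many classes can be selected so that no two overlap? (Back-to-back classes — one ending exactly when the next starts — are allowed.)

6

Order by finish time; keep every interval that doesn't clash with the previous kept one.
Sorted by end: (1,5)  (1,6)  (1,7)  (8,10)  (9,12)  (14,15)  (17,19)  (23,24)  (20,26)  (26,28)  (27,29)
take (1,5); take (8,10); skip (9,12); take (14,15); take (17,19); take (23,24); take (26,28); skip (27,29).
Selected 6 classes.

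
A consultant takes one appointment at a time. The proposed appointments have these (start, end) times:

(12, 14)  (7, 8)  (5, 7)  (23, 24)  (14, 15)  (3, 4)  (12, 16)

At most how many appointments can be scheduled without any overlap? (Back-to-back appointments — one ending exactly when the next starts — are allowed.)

6

Greedy by earliest finish: after sorting by end time, pick each interval compatible with the last pick.
Sorted by end: (3,4)  (5,7)  (7,8)  (12,14)  (14,15)  (12,16)  (23,24)
take (3,4); take (5,7); take (7,8); take (12,14); take (14,15); skip (12,16); take (23,24).
Selected 6 appointments.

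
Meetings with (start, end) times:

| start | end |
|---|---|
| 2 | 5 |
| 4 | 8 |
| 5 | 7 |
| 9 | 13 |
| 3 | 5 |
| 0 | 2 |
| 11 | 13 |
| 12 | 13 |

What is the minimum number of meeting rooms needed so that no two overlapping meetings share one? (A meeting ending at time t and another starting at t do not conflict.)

3

The answer is the maximum number of intervals overlapping at any instant.
starts: [0, 2, 3, 4, 5, 9, 11, 12]
ends:   [2, 5, 5, 7, 8, 13, 13, 13]
s0→1 e2→0 s2→1 s3→2 s4→3  — peak 3.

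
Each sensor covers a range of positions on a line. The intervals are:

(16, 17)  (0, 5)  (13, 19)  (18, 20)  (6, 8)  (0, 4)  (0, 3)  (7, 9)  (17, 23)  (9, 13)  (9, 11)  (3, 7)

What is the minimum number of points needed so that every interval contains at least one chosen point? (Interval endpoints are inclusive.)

5

By right end: [0,3]  [0,4]  [0,5]  [3,7]  [6,8]  [7,9]  [9,11]  [9,13]  [16,17]  [13,19]  [18,20]  [17,23]
[0,3] uncovered → point at 3; [6,8] uncovered → point at 8; [9,11] uncovered → point at 11; [16,17] uncovered → point at 17; [18,20] uncovered → point at 20.
Points: 3, 8, 11, 17, 20 (5 total).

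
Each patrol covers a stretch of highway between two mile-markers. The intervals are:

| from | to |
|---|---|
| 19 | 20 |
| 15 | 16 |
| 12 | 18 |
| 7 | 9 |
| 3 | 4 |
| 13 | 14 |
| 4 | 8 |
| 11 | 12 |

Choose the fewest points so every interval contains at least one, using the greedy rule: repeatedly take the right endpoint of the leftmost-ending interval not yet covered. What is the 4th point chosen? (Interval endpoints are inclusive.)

Process intervals by earliest right end; each time one isn't hit yet, stab at its right endpoint.
Sorted: [3,4] [4,8] [7,9] [11,12] [13,14] [15,16] [12,18] [19,20]
{[3,4],[4,8]} hit by 4; {[7,9]} hit by 9; {[11,12]} hit by 12; {[13,14]} hit by 14; {[15,16],[12,18]} hit by 16; {[19,20]} hit by 20.
Points: 4, 9, 12, 14, 16, 20 (6 total).

14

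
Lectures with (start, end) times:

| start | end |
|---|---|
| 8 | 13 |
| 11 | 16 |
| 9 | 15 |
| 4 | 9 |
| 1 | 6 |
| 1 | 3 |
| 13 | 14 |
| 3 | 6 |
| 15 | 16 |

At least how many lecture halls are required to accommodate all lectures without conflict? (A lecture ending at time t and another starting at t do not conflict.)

3

The answer is the maximum number of intervals overlapping at any instant.
Events (time:±→running): 1:+→1 1:+→2 3:-→1 3:+→2 4:+→3 … peak 3.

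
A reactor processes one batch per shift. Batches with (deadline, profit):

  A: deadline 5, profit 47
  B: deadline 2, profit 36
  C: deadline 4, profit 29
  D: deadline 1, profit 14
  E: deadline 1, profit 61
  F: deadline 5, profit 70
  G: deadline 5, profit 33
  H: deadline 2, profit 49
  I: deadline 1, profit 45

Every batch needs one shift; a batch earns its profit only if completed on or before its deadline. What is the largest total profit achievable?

Sort by profit descending; place each in the latest free slot ≤ its deadline.
By profit: F(d5,70), E(d1,61), H(d2,49), A(d5,47), I(d1,45), B(d2,36), G(d5,33), C(d4,29), D(d1,14)
F→slot 5; E→slot 1; H→slot 2; A→slot 4; I skipped; B skipped; G→slot 3; C skipped; D skipped.
Profit = 61 + 49 + 33 + 47 + 70 = 260

260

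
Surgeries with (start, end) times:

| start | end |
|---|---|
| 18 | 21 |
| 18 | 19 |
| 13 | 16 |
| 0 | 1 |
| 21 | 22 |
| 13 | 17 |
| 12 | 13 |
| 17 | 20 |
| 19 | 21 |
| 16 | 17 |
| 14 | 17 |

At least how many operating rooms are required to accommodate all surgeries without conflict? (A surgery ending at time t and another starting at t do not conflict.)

3

The answer is the maximum number of intervals overlapping at any instant.
starts: [0, 12, 13, 13, 14, 16, 17, 18, 18, 19, 21]
ends:   [1, 13, 16, 17, 17, 17, 19, 20, 21, 21, 22]
s0→1 e1→0 s12→1 e13→0 s13→1 s13→2 s14→3  — peak 3.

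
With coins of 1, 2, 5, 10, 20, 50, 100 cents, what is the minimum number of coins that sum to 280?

280 = 2×100 + 1×50 + 1×20 + 1×10
Total coins = 2 + 1 + 1 + 1 = 5

5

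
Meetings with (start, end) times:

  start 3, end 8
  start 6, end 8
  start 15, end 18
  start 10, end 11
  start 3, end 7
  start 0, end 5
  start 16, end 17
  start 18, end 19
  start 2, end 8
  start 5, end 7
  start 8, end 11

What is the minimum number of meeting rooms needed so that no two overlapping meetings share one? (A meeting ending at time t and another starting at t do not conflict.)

Events (time:±→running): 0:+→1 2:+→2 3:+→3 3:+→4 5:-→3 5:+→4 6:+→5 … peak 5.

5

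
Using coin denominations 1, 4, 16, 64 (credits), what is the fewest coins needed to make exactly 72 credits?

Use the largest denomination that fits, subtract, and repeat.
72 − 1×64→8 − 2×4→0
Total coins = 1 + 2 = 3

3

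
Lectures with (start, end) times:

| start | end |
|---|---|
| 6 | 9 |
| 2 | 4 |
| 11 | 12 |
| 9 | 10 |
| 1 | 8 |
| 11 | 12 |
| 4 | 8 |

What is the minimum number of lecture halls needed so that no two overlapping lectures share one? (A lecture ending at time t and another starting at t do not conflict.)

3

Events (time:±→running): 1:+→1 2:+→2 4:-→1 4:+→2 6:+→3 … peak 3.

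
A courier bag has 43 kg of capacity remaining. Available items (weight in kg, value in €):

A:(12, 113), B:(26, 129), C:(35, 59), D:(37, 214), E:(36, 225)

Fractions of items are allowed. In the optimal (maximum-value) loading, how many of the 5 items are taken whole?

1

Order: A (113/12=9.42) > E (225/36=6.25) > D (214/37=5.78) > B (129/26=4.96) > C (59/35=1.69)
Fill: take A (12 @ 113) → take 31/36 of E → 193.75; 43/43 used.
1 item(s) taken whole; one partial (take 31/36 of E).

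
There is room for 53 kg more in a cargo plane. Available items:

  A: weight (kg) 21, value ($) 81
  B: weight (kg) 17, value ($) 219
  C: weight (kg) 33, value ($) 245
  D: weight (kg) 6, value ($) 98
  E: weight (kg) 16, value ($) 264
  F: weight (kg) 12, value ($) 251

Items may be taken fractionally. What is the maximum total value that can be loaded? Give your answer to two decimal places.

846.85

Greedy by value/weight ratio, highest first.
Order: F (251/12=20.92) > E (264/16=16.50) > D (98/6=16.33) > B (219/17=12.88) > C (245/33=7.42) > A (81/21=3.86)
Fill: take F (12 @ 251) → take E (16 @ 264) → take D (6 @ 98) → take B (17 @ 219) → take 2/33 of C → 14.85; 53/53 used.
Total value = 846.85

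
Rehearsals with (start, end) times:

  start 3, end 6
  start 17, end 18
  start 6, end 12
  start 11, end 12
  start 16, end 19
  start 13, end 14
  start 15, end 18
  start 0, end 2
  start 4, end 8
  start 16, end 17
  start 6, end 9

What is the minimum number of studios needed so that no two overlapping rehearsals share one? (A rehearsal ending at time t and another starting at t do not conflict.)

starts: [0, 3, 4, 6, 6, 11, 13, 15, 16, 16, 17]
ends:   [2, 6, 8, 9, 12, 12, 14, 17, 18, 18, 19]
s0→1 e2→0 s3→1 s4→2 e6→1 s6→2 s6→3  — peak 3.

3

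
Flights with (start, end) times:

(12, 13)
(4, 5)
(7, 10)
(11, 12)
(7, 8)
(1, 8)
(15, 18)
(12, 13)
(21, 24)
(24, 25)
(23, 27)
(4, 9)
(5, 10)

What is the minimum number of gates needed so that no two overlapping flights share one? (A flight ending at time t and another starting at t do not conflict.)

5

The answer is the maximum number of intervals overlapping at any instant.
Events (time:±→running): 1:+→1 4:+→2 4:+→3 5:-→2 5:+→3 7:+→4 7:+→5 … peak 5.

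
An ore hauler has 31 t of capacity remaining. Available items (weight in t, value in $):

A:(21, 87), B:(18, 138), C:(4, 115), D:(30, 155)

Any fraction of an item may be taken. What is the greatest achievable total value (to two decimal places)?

Greedy by value/weight ratio, highest first.
Ratios (sorted): C 28.75, B 7.67, D 5.17, A 4.14
take C (4 @ 115); take B (18 @ 138); take 9/30 of D → 46.50. Capacity used 31/31.
Total value = 299.50

299.50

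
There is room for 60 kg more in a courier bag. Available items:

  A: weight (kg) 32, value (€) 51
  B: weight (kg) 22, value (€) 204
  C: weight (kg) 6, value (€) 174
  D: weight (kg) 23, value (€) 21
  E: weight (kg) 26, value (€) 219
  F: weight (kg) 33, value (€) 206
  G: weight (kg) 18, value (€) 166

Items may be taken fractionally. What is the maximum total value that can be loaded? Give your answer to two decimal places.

Ratios (sorted): C 29.00, B 9.27, G 9.22, E 8.42, F 6.24, A 1.59, D 0.91
take C (6 @ 174); take B (22 @ 204); take G (18 @ 166); take 14/26 of E → 117.92. Capacity used 60/60.
Total value = 661.92

661.92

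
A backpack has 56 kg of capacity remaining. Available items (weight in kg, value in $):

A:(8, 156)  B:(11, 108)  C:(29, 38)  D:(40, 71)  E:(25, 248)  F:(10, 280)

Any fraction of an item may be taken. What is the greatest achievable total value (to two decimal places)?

Ratios (sorted): F 28.00, A 19.50, E 9.92, B 9.82, D 1.77, C 1.31
take F (10 @ 280); take A (8 @ 156); take E (25 @ 248); take B (11 @ 108); take 2/40 of D → 3.55. Capacity used 56/56.
Total value = 795.55

795.55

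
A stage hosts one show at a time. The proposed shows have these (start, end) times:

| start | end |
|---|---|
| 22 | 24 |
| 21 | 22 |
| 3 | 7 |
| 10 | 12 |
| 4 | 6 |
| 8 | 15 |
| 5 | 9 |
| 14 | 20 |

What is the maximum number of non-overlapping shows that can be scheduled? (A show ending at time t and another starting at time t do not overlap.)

5

By end time: (4,6), (3,7), (5,9), (10,12), (8,15), (14,20), (21,22), (22,24).
Pick (4,6); next start ≥ 6 → (10,12); next start ≥ 12 → (14,20); next start ≥ 20 → (21,22); next start ≥ 22 → (22,24).
Selected 5 shows.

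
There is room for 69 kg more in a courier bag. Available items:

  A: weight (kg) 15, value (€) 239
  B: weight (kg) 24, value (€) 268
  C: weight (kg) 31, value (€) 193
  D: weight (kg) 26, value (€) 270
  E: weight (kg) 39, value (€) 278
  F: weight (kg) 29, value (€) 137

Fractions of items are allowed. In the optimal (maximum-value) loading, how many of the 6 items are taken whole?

3

Ratios (sorted): A 15.93, B 11.17, D 10.38, E 7.13, C 6.23, F 4.72
take A (15 @ 239); take B (24 @ 268); take D (26 @ 270); take 4/39 of E → 28.51. Capacity used 69/69.
3 item(s) taken whole; one partial (take 4/39 of E).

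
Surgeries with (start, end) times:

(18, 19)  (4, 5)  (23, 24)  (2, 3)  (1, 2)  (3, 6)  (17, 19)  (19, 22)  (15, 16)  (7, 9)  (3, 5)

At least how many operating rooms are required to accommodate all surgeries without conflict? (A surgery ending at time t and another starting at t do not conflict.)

Events (time:±→running): 1:+→1 2:-→0 2:+→1 3:-→0 3:+→1 3:+→2 4:+→3 … peak 3.

3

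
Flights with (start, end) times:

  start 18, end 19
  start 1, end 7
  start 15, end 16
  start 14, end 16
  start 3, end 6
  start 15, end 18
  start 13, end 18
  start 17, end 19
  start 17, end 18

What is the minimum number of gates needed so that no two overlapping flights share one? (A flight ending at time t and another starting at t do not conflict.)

4

Count concurrent intervals with a sweep; the peak is the room count.
starts: [1, 3, 13, 14, 15, 15, 17, 17, 18]
ends:   [6, 7, 16, 16, 18, 18, 18, 19, 19]
s1→1 s3→2 e6→1 e7→0 s13→1 s14→2 s15→3 s15→4  — peak 4.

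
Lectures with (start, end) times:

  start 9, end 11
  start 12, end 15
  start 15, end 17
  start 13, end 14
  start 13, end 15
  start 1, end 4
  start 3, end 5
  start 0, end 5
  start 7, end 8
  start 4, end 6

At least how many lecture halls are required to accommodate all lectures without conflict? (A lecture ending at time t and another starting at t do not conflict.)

3

The answer is the maximum number of intervals overlapping at any instant.
starts: [0, 1, 3, 4, 7, 9, 12, 13, 13, 15]
ends:   [4, 5, 5, 6, 8, 11, 14, 15, 15, 17]
s0→1 s1→2 s3→3  — peak 3.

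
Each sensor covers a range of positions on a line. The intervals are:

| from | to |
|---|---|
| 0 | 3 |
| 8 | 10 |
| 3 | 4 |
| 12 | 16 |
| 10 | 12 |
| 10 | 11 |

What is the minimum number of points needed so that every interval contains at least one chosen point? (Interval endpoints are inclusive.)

3

By right end: [0,3]  [3,4]  [8,10]  [10,11]  [10,12]  [12,16]
[0,3] uncovered → point at 3; [8,10] uncovered → point at 10; [12,16] uncovered → point at 16.
Points: 3, 10, 16 (3 total).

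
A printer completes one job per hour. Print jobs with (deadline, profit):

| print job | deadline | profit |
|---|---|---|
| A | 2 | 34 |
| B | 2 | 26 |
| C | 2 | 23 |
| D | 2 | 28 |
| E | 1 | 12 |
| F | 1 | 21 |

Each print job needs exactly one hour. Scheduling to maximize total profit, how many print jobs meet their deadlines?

2

Sort by profit descending; place each in the latest free slot ≤ its deadline.
By profit: A(d2,34), D(d2,28), B(d2,26), C(d2,23), F(d1,21), E(d1,12)
A→slot 2; D→slot 1; B skipped; C skipped; F skipped; E skipped.
2 of 6 scheduled.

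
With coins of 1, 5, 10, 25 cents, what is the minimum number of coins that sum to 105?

5

105 = 4×25 + 1×5
Total coins = 4 + 1 = 5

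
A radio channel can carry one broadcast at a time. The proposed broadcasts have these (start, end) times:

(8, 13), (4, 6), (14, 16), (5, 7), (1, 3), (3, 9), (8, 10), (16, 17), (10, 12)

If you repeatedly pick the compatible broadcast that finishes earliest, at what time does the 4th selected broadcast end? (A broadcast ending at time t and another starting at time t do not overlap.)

Order by finish time; keep every interval that doesn't clash with the previous kept one.
Sorted by end: (1,3)  (4,6)  (5,7)  (3,9)  (8,10)  (10,12)  (8,13)  (14,16)  (16,17)
take (1,3); take (4,6); skip (5,7); take (8,10); take (10,12); take (14,16); take (16,17).
Selected: (1,3) (4,6) (8,10) (10,12) (14,16) (16,17)

12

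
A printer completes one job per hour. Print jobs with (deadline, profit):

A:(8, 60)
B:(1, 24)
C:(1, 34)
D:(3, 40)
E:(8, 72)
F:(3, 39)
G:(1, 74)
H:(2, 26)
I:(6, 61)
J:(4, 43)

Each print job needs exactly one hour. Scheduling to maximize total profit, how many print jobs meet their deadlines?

7

Take jobs in profit order; each goes to the latest open slot no later than its deadline.
Profit order: G=74 E=72 I=61 A=60 J=43 D=40 F=39 C=34 H=26 B=24
Assign: G→slot 1, E→slot 8, I→slot 6, A→slot 7, J→slot 4, D→slot 3, F→slot 2, C skipped, H skipped, B skipped.
Slots: [1:G] [2:F] [3:D] [4:J] [6:I] [7:A] [8:E]
7 of 10 scheduled.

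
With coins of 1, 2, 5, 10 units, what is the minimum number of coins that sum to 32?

Use the largest denomination that fits, subtract, and repeat.
32 = 3×10 + 1×2
Total coins = 3 + 1 = 4

4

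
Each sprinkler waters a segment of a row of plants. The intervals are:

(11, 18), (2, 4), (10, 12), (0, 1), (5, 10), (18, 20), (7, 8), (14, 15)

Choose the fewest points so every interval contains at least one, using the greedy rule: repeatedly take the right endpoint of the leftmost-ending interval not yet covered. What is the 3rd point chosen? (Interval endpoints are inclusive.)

8

Sorted: [0,1] [2,4] [7,8] [5,10] [10,12] [14,15] [11,18] [18,20]
{[0,1]} hit by 1; {[2,4]} hit by 4; {[7,8],[5,10]} hit by 8; {[10,12]} hit by 12; {[14,15],[11,18]} hit by 15; {[18,20]} hit by 20.
Points: 1, 4, 8, 12, 15, 20 (6 total).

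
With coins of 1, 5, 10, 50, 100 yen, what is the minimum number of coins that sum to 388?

11

388 − 3×100→88 − 1×50→38 − 3×10→8 − 1×5→3 − 3×1→0
Total coins = 3 + 1 + 3 + 1 + 3 = 11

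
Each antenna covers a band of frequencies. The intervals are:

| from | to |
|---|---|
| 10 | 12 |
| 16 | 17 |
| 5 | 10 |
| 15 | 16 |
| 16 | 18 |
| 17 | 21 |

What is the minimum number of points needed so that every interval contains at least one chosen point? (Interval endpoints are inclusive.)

By right end: [5,10]  [10,12]  [15,16]  [16,17]  [16,18]  [17,21]
[5,10] uncovered → point at 10; [15,16] uncovered → point at 16; [17,21] uncovered → point at 21.
Points: 10, 16, 21 (3 total).

3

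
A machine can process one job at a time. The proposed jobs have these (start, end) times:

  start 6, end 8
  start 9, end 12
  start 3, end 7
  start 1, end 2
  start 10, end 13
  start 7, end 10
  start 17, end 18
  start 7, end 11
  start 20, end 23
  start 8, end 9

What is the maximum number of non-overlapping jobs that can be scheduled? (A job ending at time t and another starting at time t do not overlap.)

By end time: (1,2), (3,7), (6,8), (8,9), (7,10), (7,11), (9,12), (10,13), (17,18), (20,23).
Pick (1,2); next start ≥ 2 → (3,7); next start ≥ 7 → (8,9); next start ≥ 9 → (9,12); next start ≥ 12 → (17,18); next start ≥ 18 → (20,23).
Selected 6 jobs.

6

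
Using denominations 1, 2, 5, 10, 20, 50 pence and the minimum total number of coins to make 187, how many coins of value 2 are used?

1

Greedy: take as many of the largest coin as possible, then repeat with the remainder.
187 = 3×50 + 1×20 + 1×10 + 1×5 + 1×2
Count of 2: 1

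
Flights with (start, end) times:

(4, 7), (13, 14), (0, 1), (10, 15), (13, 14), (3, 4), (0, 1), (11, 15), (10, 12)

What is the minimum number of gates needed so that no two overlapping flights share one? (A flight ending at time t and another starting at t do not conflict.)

4

The answer is the maximum number of intervals overlapping at any instant.
Events (time:±→running): 0:+→1 0:+→2 1:-→1 1:-→0 3:+→1 4:-→0 4:+→1 7:-→0 10:+→1 10:+→2 11:+→3 12:-→2 13:+→3 13:+→4 … peak 4.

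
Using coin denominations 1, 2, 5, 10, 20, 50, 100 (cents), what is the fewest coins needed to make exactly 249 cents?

Greedy: take as many of the largest coin as possible, then repeat with the remainder.
249 − 2×100→49 − 2×20→9 − 1×5→4 − 2×2→0
Total coins = 2 + 2 + 1 + 2 = 7

7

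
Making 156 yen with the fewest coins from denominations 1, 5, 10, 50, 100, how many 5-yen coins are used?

156 = 1×100 + 1×50 + 1×5 + 1×1
Count of 5: 1

1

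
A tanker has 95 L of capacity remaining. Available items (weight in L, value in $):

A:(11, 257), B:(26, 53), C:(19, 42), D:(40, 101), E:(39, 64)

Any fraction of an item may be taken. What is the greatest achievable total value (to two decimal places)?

Greedy by value/weight ratio, highest first.
Order: A (257/11=23.36) > D (101/40=2.52) > C (42/19=2.21) > B (53/26=2.04) > E (64/39=1.64)
Fill: take A (11 @ 257) → take D (40 @ 101) → take C (19 @ 42) → take 25/26 of B → 50.96; 95/95 used.
Total value = 450.96

450.96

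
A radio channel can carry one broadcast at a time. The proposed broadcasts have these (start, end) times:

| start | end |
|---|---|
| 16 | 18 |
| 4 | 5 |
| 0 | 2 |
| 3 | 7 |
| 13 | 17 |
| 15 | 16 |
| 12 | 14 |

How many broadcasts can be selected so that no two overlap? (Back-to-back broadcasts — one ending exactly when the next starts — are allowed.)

5

Sort by end time and greedily take each interval whose start is ≥ the last chosen end.
Sorted by end: (0,2)  (4,5)  (3,7)  (12,14)  (15,16)  (13,17)  (16,18)
take (0,2); take (4,5); skip (3,7); take (12,14); take (15,16); skip (13,17); take (16,18).
Selected 5 broadcasts.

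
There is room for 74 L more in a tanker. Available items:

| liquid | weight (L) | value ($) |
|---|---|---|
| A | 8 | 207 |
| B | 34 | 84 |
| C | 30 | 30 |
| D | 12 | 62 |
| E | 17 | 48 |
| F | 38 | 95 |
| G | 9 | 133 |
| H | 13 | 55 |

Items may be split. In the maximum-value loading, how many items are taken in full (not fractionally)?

Sort by value per unit weight and fill in that order.
Ratios (sorted): A 25.88, G 14.78, D 5.17, H 4.23, E 2.82, F 2.50, B 2.47, C 1.00
take A (8 @ 207); take G (9 @ 133); take D (12 @ 62); take H (13 @ 55); take E (17 @ 48); take 15/38 of F → 37.50. Capacity used 74/74.
5 item(s) taken whole; one partial (take 15/38 of F).

5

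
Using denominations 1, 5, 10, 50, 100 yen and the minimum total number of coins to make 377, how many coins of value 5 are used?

1

377 = 3×100 + 1×50 + 2×10 + 1×5 + 2×1
Count of 5: 1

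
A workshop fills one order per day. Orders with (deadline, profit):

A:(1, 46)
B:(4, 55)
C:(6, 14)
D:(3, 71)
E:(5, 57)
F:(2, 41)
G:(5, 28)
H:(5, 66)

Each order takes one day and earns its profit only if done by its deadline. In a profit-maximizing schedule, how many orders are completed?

Profit order: D=71 H=66 E=57 B=55 A=46 F=41 G=28 C=14
Assign: D→slot 3, H→slot 5, E→slot 4, B→slot 2, A→slot 1, F skipped, G skipped, C→slot 6.
Slots: [1:A] [2:B] [3:D] [4:E] [5:H] [6:C]
6 of 8 scheduled.

6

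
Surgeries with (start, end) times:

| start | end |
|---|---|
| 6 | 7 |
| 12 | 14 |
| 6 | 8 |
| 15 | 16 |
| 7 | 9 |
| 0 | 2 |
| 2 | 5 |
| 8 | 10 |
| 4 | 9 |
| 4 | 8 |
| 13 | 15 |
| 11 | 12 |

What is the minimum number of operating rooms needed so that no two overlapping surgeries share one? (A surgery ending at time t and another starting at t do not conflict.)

The answer is the maximum number of intervals overlapping at any instant.
starts: [0, 2, 4, 4, 6, 6, 7, 8, 11, 12, 13, 15]
ends:   [2, 5, 7, 8, 8, 9, 9, 10, 12, 14, 15, 16]
s0→1 e2→0 s2→1 s4→2 s4→3 e5→2 s6→3 s6→4  — peak 4.

4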